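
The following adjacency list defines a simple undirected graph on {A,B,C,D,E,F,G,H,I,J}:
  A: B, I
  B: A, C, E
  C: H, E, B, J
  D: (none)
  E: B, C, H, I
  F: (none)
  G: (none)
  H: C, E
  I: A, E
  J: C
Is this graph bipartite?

B-E-C-B is an odd cycle (length 3), and a bipartite graph can contain only even cycles.

No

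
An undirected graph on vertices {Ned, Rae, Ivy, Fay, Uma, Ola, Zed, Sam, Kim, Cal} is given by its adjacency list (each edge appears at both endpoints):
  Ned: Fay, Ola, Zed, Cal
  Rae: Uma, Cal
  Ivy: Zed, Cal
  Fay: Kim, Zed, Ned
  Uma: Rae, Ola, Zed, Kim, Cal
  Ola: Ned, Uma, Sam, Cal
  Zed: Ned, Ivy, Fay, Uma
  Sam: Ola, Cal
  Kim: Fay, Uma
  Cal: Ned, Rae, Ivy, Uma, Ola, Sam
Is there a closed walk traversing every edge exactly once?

No

Degrees: Ned:4, Rae:2, Ivy:2, Fay:3, Uma:5, Ola:4, Zed:4, Sam:2, Kim:2, Cal:6
Fay, Uma have odd degree; an Eulerian circuit needs every degree to be even, so none exists.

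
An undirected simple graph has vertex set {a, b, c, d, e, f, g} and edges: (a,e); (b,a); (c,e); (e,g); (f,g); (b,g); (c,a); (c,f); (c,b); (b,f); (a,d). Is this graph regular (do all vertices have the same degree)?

Degrees: a:4, b:4, c:4, d:1, e:3, f:3, g:3
Vertex d has degree 1 while a has degree 4, so the graph is not regular.

No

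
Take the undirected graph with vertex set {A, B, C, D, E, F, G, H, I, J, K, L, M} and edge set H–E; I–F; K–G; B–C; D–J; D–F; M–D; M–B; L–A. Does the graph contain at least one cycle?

No

|V| = 13, |E| = 9, number of components = 4.
A forest on 13 vertices with 4 components has exactly 9 edges, which matches — so no cycle.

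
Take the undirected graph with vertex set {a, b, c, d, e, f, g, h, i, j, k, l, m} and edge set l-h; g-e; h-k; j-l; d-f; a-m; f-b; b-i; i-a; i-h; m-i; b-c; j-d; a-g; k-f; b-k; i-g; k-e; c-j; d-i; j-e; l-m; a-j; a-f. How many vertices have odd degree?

Degrees: a:5, b:4, c:2, d:3, e:3, f:4, g:3, h:3, i:6, j:5, k:4, l:3, m:3
Odd-degree vertices: a, d, e, g, h, j, l, m.

8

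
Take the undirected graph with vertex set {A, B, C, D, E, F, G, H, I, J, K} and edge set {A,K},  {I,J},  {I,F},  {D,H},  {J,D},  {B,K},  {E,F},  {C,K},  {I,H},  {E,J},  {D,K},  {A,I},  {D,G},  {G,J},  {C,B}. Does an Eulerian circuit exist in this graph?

Degrees: A:2, B:2, C:2, D:4, E:2, F:2, G:2, H:2, I:4, J:4, K:4
Every vertex has even degree and the edges form a single connected piece, so an Eulerian circuit exists.

Yes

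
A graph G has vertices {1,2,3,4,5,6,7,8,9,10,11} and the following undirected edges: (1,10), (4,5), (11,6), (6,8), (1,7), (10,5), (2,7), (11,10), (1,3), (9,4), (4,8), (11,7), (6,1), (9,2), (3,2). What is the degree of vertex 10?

Neighbors of 10: 1, 5, 11.

3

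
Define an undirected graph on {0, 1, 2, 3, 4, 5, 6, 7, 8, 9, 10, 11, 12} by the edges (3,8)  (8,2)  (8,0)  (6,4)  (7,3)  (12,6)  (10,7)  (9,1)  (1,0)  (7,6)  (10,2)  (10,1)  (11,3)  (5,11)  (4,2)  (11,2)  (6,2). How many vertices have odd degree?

10

Degrees: 0:2, 1:3, 2:5, 3:3, 4:2, 5:1, 6:4, 7:3, 8:3, 9:1, 10:3, 11:3, 12:1
Odd-degree vertices: 1, 2, 3, 5, 7, 8, 9, 10, 11, 12.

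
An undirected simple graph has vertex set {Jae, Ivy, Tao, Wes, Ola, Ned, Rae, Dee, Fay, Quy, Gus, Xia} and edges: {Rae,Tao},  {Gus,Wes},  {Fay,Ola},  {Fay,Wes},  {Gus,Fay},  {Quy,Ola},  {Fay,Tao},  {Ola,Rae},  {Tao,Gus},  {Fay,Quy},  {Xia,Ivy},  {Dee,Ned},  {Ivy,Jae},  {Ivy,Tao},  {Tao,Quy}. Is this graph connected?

No

Component: {Ned, Dee}
Component: {Jae, Ivy, Tao, Wes, Ola, Rae, Fay, Quy, Gus, Xia}
There are 2 separate components, so the graph is not connected.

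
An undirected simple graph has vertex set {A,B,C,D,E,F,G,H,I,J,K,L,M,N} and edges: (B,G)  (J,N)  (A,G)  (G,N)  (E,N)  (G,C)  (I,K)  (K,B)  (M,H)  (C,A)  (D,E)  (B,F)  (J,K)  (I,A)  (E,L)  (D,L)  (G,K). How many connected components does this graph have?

Component: {H, M}
Component: {A, B, C, D, E, F, G, I, J, K, L, N}

2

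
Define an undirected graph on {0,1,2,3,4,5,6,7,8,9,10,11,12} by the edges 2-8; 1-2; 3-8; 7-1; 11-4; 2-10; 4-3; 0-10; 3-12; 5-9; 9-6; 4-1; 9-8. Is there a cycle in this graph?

The graph has 13 vertices, 13 edges, and 1 connected component.
One cycle is 2-1-4-3-8-2.

Yes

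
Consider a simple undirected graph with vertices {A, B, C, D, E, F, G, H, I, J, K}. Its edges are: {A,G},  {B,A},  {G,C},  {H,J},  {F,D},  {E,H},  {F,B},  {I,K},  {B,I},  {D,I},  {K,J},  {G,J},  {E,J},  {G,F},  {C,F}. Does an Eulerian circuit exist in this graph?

No

Degrees: A:2, B:3, C:2, D:2, E:2, F:4, G:4, H:2, I:3, J:4, K:2
Vertices with odd degree: B, I. An Eulerian circuit requires all degrees even.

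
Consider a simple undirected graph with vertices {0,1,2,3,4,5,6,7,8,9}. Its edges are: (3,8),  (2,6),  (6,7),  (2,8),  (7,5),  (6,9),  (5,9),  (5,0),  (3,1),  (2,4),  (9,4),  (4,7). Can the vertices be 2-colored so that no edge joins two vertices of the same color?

Yes

A valid 2-coloring puts {1, 4, 5, 6, 8} on one side and {0, 2, 3, 7, 9} on the other; every edge crosses between the two sides.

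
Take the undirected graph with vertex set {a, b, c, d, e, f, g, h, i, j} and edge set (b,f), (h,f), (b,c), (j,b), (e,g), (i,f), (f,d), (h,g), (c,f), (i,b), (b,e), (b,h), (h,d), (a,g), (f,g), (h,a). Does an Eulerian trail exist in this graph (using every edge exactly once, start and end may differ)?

Yes

Degrees: a:2, b:6, c:2, d:2, e:2, f:6, g:4, h:5, i:2, j:1
Odd-degree vertices: h, j (2 total).
With 2 odd-degree vertices and all edges in one connected piece, an Eulerian trail exists (from h to j).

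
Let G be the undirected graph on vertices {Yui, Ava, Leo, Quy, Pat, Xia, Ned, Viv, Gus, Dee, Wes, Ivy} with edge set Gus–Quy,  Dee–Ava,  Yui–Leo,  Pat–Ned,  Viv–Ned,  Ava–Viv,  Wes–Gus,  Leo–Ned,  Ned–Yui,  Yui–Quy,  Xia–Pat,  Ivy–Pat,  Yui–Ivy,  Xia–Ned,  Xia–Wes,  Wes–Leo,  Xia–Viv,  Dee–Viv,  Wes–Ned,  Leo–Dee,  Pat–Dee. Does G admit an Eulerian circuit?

Degrees: Yui:4, Ava:2, Leo:4, Quy:2, Pat:4, Xia:4, Ned:6, Viv:4, Gus:2, Dee:4, Wes:4, Ivy:2
Every vertex has even degree and the edges form a single connected piece, so an Eulerian circuit exists.

Yes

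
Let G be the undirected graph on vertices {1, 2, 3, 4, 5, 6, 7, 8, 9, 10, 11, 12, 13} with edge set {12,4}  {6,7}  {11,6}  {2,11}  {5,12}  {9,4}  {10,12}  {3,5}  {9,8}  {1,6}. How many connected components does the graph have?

Component: {13}
Component: {1, 2, 6, 7, 11}
Component: {3, 4, 5, 8, 9, 10, 12}

3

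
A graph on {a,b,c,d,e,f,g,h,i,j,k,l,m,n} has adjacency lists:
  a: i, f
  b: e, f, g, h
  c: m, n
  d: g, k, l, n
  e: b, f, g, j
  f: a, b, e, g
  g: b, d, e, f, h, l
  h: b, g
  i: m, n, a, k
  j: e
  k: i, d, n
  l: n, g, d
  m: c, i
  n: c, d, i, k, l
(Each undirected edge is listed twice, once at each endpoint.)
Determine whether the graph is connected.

Yes

Starting from a and exploring outward reaches every vertex (a, i, f, n, k, m, e, b, g, d, c, l, j, h); the graph is connected.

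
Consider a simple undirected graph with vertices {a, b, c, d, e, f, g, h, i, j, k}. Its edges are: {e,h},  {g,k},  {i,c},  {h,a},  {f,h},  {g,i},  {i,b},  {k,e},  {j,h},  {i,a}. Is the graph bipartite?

Yes

A valid 2-coloring puts {d, h, i, k} on one side and {a, b, c, e, f, g, j} on the other; every edge crosses between the two sides.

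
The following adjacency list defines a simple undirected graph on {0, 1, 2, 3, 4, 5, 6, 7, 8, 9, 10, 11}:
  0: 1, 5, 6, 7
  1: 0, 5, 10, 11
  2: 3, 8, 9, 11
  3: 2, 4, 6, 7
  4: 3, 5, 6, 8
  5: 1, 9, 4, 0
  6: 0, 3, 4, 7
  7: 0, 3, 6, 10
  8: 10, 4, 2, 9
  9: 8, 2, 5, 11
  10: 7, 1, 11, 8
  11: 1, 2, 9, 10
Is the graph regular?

Yes

Degrees: 0:4, 1:4, 2:4, 3:4, 4:4, 5:4, 6:4, 7:4, 8:4, 9:4, 10:4, 11:4
All degrees equal 4; the graph is regular.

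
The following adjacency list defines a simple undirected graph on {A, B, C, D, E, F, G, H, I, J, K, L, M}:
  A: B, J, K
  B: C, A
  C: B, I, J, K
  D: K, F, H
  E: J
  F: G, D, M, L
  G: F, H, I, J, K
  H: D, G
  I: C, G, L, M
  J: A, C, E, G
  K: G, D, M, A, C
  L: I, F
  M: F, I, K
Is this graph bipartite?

Yes

Partition the vertices as {B, F, H, I, J, K} vs {A, C, D, E, G, L, M}. Each listed edge has one endpoint in each part, so the graph is bipartite.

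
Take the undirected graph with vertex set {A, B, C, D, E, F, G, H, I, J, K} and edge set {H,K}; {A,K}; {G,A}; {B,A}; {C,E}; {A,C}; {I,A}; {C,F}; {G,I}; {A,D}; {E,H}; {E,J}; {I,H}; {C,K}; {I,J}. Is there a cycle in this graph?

Yes

|V| = 11, |E| = 15, number of components = 1.
Since 15 > 11 - 1, a cycle must exist; for instance A-I-J-E-H-K-A.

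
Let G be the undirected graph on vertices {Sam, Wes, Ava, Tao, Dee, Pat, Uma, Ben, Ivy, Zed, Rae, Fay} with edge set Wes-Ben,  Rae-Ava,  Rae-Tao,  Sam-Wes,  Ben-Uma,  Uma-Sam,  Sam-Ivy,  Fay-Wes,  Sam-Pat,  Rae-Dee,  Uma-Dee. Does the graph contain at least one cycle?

|V| = 12, |E| = 11, number of components = 2.
One cycle is Sam-Uma-Ben-Wes-Sam.

Yes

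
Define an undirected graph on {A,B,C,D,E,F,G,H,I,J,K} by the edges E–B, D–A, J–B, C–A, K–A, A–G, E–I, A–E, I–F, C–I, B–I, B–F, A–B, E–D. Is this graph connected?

No

Component: {H}
Component: {A, B, C, D, E, F, G, I, J, K}
No edge joins these 2 groups, so the graph is disconnected.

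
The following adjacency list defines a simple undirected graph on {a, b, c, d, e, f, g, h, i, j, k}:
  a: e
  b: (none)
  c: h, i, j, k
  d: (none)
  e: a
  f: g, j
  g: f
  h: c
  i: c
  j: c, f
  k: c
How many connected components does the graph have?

4

Component: {b}
Component: {d}
Component: {a, e}
Component: {c, f, g, h, i, j, k}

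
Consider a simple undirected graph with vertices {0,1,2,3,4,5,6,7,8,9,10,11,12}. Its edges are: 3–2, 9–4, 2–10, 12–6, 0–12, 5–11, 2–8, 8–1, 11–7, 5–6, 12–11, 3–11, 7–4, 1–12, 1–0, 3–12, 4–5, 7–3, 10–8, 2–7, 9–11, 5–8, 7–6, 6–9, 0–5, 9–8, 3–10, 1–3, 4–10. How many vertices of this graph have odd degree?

6

Degrees: 0:3, 1:4, 2:4, 3:6, 4:4, 5:5, 6:4, 7:5, 8:5, 9:4, 10:4, 11:5, 12:5
Odd-degree vertices: 0, 5, 7, 8, 11, 12.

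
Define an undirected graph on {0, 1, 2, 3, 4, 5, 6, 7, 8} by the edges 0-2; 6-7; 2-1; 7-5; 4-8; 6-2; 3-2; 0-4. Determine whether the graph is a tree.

Yes

|V| = 9, |E| = 8.
Connected and |E| = |V| - 1, which characterizes a tree.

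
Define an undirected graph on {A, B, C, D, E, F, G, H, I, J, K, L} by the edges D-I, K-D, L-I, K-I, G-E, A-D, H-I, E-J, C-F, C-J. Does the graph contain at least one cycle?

|V| = 12, |E| = 10, number of components = 3.
Since 10 > 12 - 3, a cycle must exist; for instance D-K-I-D.

Yes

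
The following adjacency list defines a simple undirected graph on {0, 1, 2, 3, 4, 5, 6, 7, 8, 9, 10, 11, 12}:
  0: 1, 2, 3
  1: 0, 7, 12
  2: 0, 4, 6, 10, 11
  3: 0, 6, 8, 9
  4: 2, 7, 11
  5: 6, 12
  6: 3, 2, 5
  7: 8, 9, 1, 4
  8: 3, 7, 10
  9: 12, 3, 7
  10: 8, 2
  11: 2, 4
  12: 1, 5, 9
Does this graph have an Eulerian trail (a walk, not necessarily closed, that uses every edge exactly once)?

Degrees: 0:3, 1:3, 2:5, 3:4, 4:3, 5:2, 6:3, 7:4, 8:3, 9:3, 10:2, 11:2, 12:3
Odd-degree vertices: 0, 1, 2, 4, 6, 8, 9, 12 (8 total).
With 8 odd-degree vertices (more than two), no single trail can use every edge.

No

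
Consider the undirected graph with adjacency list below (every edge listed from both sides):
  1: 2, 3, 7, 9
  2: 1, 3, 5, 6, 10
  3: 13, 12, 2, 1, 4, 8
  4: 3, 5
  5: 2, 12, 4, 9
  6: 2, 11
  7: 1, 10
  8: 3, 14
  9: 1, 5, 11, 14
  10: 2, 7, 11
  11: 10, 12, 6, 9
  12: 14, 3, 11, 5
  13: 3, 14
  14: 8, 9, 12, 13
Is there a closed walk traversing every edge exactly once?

No

Degrees: 1:4, 2:5, 3:6, 4:2, 5:4, 6:2, 7:2, 8:2, 9:4, 10:3, 11:4, 12:4, 13:2, 14:4
Vertices with odd degree: 2, 10. An Eulerian circuit requires all degrees even.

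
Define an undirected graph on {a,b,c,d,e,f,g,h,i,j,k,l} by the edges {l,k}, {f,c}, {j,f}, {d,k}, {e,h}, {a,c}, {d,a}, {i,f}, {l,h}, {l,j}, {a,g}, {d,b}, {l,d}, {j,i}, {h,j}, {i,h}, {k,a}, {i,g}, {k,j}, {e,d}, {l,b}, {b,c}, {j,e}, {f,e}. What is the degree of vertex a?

Neighbors of a: c, d, g, k.

4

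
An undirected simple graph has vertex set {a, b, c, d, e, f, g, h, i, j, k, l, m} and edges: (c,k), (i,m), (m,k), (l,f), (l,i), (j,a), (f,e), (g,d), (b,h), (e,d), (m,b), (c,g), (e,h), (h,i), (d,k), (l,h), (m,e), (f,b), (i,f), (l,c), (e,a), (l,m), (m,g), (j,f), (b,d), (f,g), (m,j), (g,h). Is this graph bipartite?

The cycle i-l-m-i has length 3, which is odd, so the graph is not bipartite.

No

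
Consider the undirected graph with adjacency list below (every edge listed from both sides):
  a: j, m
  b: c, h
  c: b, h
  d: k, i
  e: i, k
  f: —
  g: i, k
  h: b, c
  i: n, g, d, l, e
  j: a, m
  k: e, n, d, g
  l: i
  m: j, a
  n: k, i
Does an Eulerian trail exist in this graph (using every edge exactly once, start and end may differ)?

Degrees: a:2, b:2, c:2, d:2, e:2, f:0, g:2, h:2, i:5, j:2, k:4, l:1, m:2, n:2
Odd-degree vertices: i, l (2 total).
The edges lie in more than one component, so no single trail can cover them all.

No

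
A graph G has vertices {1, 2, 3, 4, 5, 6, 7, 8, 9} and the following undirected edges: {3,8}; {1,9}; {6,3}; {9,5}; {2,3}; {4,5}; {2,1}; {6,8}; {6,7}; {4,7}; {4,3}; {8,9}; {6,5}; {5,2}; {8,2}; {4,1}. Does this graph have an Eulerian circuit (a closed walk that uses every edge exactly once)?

No

Degrees: 1:3, 2:4, 3:4, 4:4, 5:4, 6:4, 7:2, 8:4, 9:3
1, 9 have odd degree; an Eulerian circuit needs every degree to be even, so none exists.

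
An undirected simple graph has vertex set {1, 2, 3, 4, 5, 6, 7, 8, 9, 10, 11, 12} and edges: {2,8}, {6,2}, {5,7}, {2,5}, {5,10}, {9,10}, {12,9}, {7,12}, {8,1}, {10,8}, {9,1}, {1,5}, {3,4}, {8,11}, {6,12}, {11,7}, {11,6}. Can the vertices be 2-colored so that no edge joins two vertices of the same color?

7-5-1-9-12-7 is an odd cycle (length 5), and a bipartite graph can contain only even cycles.

No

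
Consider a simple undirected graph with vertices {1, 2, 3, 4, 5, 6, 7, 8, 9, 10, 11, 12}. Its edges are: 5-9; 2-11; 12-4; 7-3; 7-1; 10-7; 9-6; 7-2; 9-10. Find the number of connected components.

Component: {8}
Component: {4, 12}
Component: {1, 2, 3, 5, 6, 7, 9, 10, 11}

3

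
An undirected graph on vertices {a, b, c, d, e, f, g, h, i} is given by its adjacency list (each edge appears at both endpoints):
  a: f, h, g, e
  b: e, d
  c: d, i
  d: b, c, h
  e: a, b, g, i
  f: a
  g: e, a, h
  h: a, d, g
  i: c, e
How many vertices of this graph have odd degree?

Degrees: a:4, b:2, c:2, d:3, e:4, f:1, g:3, h:3, i:2
Odd-degree vertices: d, f, g, h.

4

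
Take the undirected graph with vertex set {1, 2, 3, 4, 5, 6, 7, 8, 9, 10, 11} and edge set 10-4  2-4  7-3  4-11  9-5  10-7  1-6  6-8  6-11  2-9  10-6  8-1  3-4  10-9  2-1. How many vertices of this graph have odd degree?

4

Degrees: 1:3, 2:3, 3:2, 4:4, 5:1, 6:4, 7:2, 8:2, 9:3, 10:4, 11:2
Odd-degree vertices: 1, 2, 5, 9.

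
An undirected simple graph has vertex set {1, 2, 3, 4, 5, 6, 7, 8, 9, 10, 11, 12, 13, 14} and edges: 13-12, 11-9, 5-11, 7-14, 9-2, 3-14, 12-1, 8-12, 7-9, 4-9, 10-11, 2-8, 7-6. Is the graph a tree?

The graph has 14 vertices and 13 edges.
Connected and |E| = |V| - 1, which characterizes a tree.

Yes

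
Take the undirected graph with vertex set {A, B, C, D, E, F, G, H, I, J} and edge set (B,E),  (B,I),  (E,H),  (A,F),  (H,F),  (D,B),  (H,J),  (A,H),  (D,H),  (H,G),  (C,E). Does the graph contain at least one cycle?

Yes

The graph has 10 vertices, 11 edges, and 1 connected component.
Since 11 > 10 - 1, a cycle must exist; for instance H-E-B-D-H.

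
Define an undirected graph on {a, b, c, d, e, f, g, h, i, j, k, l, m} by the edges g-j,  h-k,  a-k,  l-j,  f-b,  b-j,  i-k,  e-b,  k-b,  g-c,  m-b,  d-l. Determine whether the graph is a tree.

Yes

|V| = 13, |E| = 12.
It is connected with exactly 12 edges, hence acyclic — it is a tree.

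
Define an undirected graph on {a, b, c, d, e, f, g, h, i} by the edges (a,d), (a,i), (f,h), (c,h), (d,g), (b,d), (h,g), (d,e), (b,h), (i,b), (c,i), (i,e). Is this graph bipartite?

Partition the vertices as {d, h, i} vs {a, b, c, e, f, g}. Each listed edge has one endpoint in each part, so the graph is bipartite.

Yes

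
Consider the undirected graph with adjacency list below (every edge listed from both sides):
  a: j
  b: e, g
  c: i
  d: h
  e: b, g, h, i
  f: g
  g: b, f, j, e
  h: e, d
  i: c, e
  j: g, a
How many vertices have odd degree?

4

Degrees: a:1, b:2, c:1, d:1, e:4, f:1, g:4, h:2, i:2, j:2
Odd-degree vertices: a, c, d, f.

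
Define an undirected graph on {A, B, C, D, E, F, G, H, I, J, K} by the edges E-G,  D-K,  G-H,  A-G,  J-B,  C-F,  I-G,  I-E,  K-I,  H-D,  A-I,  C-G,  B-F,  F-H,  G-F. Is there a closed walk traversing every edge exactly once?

No

Degrees: A:2, B:2, C:2, D:2, E:2, F:4, G:6, H:3, I:4, J:1, K:2
H, J have odd degree; an Eulerian circuit needs every degree to be even, so none exists.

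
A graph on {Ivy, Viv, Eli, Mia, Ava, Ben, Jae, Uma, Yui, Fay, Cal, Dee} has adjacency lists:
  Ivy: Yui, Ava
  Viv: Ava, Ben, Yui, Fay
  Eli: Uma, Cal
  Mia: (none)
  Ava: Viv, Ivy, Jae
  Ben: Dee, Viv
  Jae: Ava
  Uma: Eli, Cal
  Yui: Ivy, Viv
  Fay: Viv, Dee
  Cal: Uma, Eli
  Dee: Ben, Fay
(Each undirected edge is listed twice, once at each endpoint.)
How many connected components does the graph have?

Component: {Mia}
Component: {Eli, Uma, Cal}
Component: {Ivy, Viv, Ava, Ben, Jae, Yui, Fay, Dee}

3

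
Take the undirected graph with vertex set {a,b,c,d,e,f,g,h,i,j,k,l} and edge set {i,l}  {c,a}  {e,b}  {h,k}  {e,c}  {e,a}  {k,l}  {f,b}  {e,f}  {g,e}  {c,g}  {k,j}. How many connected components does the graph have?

3

Component: {d}
Component: {h, i, j, k, l}
Component: {a, b, c, e, f, g}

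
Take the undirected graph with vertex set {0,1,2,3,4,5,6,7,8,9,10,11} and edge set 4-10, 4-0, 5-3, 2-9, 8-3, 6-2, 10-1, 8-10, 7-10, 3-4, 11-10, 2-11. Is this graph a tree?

No

The graph has 12 vertices and 12 edges.
Connected but with 12 > 11 edges, so it has a cycle and is not a tree.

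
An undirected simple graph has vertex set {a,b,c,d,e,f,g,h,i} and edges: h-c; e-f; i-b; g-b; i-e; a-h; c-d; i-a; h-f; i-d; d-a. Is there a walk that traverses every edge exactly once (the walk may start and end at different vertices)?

No

Degrees: a:3, b:2, c:2, d:3, e:2, f:2, g:1, h:3, i:4
Odd-degree vertices: a, d, g, h (4 total).
With 4 odd-degree vertices (more than two), no single trail can use every edge.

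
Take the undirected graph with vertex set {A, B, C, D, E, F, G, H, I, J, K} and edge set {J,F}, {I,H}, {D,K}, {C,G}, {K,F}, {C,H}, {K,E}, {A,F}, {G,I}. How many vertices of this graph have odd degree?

Degrees: A:1, B:0, C:2, D:1, E:1, F:3, G:2, H:2, I:2, J:1, K:3
Odd-degree vertices: A, D, E, F, J, K.

6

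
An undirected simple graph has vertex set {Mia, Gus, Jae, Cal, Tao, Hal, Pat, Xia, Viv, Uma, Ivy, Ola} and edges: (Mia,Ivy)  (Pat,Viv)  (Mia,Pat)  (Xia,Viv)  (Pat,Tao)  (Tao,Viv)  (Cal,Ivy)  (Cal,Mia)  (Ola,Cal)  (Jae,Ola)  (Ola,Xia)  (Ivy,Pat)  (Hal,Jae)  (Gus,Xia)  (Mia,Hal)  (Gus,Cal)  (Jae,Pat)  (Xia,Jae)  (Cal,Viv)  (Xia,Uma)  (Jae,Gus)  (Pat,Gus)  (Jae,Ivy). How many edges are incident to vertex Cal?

Neighbors of Cal: Mia, Gus, Viv, Ivy, Ola.

5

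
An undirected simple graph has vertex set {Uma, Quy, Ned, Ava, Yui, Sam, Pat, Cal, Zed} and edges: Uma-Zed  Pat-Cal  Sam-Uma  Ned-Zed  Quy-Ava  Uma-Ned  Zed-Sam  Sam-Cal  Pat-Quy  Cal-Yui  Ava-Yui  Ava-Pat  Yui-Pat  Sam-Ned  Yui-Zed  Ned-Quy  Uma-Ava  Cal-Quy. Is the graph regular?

Degrees: Uma:4, Quy:4, Ned:4, Ava:4, Yui:4, Sam:4, Pat:4, Cal:4, Zed:4
Every vertex has degree 4, so the graph is 4-regular.

Yes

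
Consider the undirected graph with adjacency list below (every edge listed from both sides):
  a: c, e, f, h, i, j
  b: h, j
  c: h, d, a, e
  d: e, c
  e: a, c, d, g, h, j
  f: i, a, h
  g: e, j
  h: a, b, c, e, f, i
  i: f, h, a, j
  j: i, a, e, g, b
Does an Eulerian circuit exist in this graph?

Degrees: a:6, b:2, c:4, d:2, e:6, f:3, g:2, h:6, i:4, j:5
f, j have odd degree; an Eulerian circuit needs every degree to be even, so none exists.

No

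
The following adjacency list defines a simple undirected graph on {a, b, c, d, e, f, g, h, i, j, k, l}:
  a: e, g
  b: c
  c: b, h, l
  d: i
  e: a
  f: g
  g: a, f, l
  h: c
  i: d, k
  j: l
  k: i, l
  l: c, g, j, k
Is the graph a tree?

Yes

|V| = 12, |E| = 11.
Connected and |E| = |V| - 1, which characterizes a tree.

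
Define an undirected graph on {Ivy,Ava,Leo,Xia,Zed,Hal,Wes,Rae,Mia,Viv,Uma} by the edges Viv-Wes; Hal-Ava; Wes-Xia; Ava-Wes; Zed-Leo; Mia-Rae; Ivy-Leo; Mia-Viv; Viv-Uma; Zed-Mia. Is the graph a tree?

The graph has 11 vertices and 10 edges.
It is connected with exactly 10 edges, hence acyclic — it is a tree.

Yes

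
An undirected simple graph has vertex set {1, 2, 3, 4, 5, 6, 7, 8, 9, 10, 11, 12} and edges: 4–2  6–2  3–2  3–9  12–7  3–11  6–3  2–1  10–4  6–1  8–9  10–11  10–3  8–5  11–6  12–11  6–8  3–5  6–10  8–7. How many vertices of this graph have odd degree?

Degrees: 1:2, 2:4, 3:6, 4:2, 5:2, 6:6, 7:2, 8:4, 9:2, 10:4, 11:4, 12:2
Odd-degree vertices: none.

0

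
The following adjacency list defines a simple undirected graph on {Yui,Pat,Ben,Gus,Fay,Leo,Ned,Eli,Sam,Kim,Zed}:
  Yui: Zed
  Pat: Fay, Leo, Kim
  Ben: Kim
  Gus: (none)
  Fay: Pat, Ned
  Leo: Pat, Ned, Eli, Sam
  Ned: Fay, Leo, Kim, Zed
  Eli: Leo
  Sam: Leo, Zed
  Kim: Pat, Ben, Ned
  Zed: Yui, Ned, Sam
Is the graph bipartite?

Color {Gus, Fay, Leo, Kim, Zed} black and {Yui, Pat, Ben, Ned, Eli, Sam} white. No edge joins two same-colored vertices, so the graph is bipartite.

Yes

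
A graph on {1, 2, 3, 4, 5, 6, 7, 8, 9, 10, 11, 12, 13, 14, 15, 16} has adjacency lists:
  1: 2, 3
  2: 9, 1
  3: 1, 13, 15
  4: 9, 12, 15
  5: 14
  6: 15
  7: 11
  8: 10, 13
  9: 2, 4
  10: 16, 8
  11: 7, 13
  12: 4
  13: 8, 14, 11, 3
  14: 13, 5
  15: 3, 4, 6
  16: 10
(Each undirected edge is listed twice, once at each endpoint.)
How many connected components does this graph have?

Component: {1, 2, 3, 4, 5, 6, 7, 8, 9, 10, 11, 12, 13, 14, 15, 16}

1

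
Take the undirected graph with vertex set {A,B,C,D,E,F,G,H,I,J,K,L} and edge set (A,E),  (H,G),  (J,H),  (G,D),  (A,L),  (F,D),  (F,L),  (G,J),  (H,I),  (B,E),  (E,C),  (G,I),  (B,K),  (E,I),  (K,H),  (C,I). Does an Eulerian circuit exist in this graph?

Degrees: A:2, B:2, C:2, D:2, E:4, F:2, G:4, H:4, I:4, J:2, K:2, L:2
All degrees are even and the non-isolated vertices are connected — an Eulerian circuit exists.

Yes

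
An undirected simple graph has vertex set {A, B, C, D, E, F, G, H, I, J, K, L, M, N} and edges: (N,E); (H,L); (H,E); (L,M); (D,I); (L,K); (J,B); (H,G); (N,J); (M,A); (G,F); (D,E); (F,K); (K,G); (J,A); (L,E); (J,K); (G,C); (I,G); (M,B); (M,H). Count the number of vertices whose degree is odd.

2

Degrees: A:2, B:2, C:1, D:2, E:4, F:2, G:5, H:4, I:2, J:4, K:4, L:4, M:4, N:2
Odd-degree vertices: C, G.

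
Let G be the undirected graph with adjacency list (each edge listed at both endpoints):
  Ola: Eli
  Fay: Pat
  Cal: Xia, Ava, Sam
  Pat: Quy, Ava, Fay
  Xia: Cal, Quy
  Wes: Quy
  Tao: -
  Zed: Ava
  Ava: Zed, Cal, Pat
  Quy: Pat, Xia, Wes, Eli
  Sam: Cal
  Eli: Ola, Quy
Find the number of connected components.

2

Component: {Tao}
Component: {Ola, Fay, Cal, Pat, Xia, Wes, Zed, Ava, Quy, Sam, Eli}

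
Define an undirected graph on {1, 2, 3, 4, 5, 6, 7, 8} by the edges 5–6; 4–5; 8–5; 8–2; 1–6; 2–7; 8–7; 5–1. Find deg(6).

Neighbors of 6: 1, 5.

2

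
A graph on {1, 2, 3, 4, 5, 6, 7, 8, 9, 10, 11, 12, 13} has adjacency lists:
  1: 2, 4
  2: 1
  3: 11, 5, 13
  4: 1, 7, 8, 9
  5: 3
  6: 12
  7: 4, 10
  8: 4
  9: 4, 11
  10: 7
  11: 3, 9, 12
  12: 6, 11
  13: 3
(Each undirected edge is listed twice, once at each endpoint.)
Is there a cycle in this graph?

No

The graph has 13 vertices, 12 edges, and 1 connected component.
A forest on 13 vertices with 1 component has exactly 12 edges, which matches — so no cycle.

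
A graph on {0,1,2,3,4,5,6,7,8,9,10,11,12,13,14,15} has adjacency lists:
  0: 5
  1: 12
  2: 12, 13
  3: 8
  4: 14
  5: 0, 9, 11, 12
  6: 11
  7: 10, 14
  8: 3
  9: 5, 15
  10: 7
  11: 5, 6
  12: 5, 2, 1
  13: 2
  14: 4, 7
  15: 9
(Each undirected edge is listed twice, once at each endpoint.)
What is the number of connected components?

3

Component: {3, 8}
Component: {4, 7, 10, 14}
Component: {0, 1, 2, 5, 6, 9, 11, 12, 13, 15}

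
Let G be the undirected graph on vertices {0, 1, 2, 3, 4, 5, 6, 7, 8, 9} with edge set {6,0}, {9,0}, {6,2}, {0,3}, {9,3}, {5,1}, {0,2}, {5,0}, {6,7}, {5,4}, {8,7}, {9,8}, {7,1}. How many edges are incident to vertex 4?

1

Neighbors of 4: 5.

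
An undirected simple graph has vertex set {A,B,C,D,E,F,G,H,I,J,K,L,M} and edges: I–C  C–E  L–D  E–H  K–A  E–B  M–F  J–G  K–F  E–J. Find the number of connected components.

Component: {D, L}
Component: {A, F, K, M}
Component: {B, C, E, G, H, I, J}

3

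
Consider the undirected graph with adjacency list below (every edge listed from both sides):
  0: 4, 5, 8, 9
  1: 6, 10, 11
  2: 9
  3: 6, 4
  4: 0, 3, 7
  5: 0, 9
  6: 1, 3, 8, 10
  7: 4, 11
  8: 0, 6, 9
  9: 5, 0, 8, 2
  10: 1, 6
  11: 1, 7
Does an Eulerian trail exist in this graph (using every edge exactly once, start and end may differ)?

Degrees: 0:4, 1:3, 2:1, 3:2, 4:3, 5:2, 6:4, 7:2, 8:3, 9:4, 10:2, 11:2
Odd-degree vertices: 1, 2, 4, 8 (4 total).
With 4 odd-degree vertices (more than two), no single trail can use every edge.

No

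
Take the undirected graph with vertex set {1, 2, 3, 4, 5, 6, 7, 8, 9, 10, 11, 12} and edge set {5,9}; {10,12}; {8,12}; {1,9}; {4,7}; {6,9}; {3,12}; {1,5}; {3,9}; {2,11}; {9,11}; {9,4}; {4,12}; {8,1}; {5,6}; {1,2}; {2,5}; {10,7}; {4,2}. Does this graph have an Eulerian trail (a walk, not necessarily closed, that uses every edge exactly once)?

Degrees: 1:4, 2:4, 3:2, 4:4, 5:4, 6:2, 7:2, 8:2, 9:6, 10:2, 11:2, 12:4
Odd-degree vertices: none (0 total).
The non-isolated vertices are connected and exactly 0 have odd degree, so an Eulerian trail exists.

Yes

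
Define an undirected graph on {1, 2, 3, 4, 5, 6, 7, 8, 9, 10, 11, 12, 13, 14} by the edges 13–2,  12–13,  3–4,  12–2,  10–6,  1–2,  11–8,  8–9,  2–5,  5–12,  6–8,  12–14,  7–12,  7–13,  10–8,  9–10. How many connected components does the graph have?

3

Component: {3, 4}
Component: {6, 8, 9, 10, 11}
Component: {1, 2, 5, 7, 12, 13, 14}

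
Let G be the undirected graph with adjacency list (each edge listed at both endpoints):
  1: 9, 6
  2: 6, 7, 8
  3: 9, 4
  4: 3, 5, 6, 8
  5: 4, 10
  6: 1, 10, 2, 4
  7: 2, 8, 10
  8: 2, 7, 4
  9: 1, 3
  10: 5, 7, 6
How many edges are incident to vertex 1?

2

Neighbors of 1: 6, 9.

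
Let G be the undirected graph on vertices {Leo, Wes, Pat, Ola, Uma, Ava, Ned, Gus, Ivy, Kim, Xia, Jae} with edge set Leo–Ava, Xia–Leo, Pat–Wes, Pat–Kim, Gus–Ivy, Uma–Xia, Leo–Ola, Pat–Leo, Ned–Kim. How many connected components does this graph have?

3

Component: {Jae}
Component: {Gus, Ivy}
Component: {Leo, Wes, Pat, Ola, Uma, Ava, Ned, Kim, Xia}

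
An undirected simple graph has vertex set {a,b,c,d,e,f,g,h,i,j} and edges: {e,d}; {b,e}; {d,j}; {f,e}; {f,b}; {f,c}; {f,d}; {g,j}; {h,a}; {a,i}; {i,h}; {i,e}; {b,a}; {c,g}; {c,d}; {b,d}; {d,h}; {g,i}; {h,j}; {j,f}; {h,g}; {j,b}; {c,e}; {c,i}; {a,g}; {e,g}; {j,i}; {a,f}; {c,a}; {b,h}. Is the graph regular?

Yes

Degrees: a:6, b:6, c:6, d:6, e:6, f:6, g:6, h:6, i:6, j:6
All degrees equal 6; the graph is regular.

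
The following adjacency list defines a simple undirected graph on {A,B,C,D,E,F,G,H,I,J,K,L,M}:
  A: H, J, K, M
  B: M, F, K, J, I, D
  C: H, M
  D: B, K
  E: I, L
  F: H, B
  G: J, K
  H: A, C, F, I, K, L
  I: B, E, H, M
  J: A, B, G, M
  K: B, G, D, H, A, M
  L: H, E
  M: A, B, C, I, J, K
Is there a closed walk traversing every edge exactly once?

Yes

Degrees: A:4, B:6, C:2, D:2, E:2, F:2, G:2, H:6, I:4, J:4, K:6, L:2, M:6
Every vertex has even degree and the edges form a single connected piece, so an Eulerian circuit exists.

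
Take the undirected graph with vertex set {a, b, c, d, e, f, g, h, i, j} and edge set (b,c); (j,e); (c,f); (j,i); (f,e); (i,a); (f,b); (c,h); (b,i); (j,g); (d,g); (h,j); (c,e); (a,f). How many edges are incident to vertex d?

1

Neighbors of d: g.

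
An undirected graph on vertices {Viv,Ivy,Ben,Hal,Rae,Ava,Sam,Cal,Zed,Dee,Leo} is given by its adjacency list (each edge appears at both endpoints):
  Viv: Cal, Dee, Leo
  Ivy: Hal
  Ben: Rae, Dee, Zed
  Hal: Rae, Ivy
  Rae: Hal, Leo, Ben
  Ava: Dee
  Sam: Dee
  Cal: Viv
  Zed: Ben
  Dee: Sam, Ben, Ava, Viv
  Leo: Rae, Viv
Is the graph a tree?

No

The graph has 11 vertices and 11 edges.
Connected but with 11 > 10 edges, so it has a cycle and is not a tree.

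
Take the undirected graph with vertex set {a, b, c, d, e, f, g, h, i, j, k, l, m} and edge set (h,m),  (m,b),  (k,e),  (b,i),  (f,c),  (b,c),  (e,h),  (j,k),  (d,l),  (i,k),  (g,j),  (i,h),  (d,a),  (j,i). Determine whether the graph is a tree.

No

The graph has 13 vertices and 14 edges.
It is not connected, so it is not a tree.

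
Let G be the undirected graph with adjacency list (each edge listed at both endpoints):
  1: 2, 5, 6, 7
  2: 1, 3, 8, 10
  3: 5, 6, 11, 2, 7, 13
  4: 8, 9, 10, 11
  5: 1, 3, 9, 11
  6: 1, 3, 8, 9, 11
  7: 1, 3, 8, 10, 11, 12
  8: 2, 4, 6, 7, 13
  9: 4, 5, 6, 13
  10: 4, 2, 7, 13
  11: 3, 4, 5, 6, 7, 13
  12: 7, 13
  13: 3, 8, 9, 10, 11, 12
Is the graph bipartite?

11-3-13-11 is an odd cycle (length 3), and a bipartite graph can contain only even cycles.

No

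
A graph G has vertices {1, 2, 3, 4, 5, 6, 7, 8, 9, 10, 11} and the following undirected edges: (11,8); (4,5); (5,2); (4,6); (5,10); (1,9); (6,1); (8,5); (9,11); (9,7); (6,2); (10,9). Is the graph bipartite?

The cycle 9-10-5-8-11-9 has length 5, which is odd, so the graph is not bipartite.

No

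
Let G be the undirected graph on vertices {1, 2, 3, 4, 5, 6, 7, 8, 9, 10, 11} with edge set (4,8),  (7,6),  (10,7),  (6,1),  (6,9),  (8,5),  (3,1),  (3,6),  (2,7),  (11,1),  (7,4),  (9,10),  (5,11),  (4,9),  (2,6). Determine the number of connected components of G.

1

Component: {1, 2, 3, 4, 5, 6, 7, 8, 9, 10, 11}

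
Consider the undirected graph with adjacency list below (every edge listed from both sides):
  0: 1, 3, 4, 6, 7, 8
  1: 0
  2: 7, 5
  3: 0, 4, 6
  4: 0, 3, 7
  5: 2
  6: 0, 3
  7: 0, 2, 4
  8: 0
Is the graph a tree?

No

The graph has 9 vertices and 11 edges.
A tree on 9 vertices has exactly 8 edges; this graph has 11, so it contains a cycle and is not a tree.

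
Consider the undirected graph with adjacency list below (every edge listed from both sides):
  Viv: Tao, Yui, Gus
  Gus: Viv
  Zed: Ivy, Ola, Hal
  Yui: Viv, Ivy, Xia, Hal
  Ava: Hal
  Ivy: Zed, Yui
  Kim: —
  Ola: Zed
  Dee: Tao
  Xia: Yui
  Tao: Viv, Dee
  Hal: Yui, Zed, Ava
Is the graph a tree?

No

The graph has 12 vertices and 11 edges.
It splits into 2 components, so it cannot be a tree.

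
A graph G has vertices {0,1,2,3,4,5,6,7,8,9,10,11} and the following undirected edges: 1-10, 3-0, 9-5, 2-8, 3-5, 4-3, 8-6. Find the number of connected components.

5

Component: {7}
Component: {11}
Component: {1, 10}
Component: {2, 6, 8}
Component: {0, 3, 4, 5, 9}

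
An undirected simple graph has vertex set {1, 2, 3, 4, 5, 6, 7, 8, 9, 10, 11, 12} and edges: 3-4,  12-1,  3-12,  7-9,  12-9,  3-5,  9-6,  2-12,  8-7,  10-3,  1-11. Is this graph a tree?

|V| = 12, |E| = 11.
Connected and |E| = |V| - 1, which characterizes a tree.

Yes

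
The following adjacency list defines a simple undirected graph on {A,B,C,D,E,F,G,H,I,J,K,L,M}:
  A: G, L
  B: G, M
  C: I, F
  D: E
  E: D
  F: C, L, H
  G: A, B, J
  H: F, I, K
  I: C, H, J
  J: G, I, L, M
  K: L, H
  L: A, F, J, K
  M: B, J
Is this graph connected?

No

Component: {D, E}
Component: {A, B, C, F, G, H, I, J, K, L, M}
There are 2 separate components, so the graph is not connected.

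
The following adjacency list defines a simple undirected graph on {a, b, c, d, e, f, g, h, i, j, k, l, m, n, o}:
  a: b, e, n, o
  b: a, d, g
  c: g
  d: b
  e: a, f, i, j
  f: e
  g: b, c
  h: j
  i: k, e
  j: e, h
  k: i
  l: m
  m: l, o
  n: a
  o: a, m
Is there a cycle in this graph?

No

The graph has 15 vertices, 14 edges, and 1 connected component.
Since 14 = 15 - 1, the graph is a forest and contains no cycle.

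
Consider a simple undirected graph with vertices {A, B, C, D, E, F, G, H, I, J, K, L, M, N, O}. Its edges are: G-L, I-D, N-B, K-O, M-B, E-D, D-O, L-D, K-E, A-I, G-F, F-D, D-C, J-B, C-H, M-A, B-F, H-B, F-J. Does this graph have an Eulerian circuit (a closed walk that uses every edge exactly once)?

No

Degrees: A:2, B:5, C:2, D:6, E:2, F:4, G:2, H:2, I:2, J:2, K:2, L:2, M:2, N:1, O:2
Vertices with odd degree: B, N. An Eulerian circuit requires all degrees even.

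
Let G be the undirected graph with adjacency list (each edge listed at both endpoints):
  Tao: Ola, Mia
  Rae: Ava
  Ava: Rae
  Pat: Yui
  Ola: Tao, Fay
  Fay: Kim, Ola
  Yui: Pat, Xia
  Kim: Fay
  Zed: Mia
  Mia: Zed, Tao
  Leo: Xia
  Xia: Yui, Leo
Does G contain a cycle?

The graph has 12 vertices, 9 edges, and 3 connected components.
Since 9 = 12 - 3, the graph is a forest and contains no cycle.

No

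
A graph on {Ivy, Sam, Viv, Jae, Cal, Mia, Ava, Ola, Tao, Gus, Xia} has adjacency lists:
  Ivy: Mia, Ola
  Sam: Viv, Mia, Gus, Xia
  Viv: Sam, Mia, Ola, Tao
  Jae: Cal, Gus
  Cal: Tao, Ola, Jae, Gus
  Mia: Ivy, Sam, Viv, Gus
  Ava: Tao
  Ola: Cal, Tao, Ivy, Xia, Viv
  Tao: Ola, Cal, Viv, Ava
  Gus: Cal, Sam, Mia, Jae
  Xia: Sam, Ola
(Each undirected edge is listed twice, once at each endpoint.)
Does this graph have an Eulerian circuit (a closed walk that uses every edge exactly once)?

No

Degrees: Ivy:2, Sam:4, Viv:4, Jae:2, Cal:4, Mia:4, Ava:1, Ola:5, Tao:4, Gus:4, Xia:2
Ava, Ola have odd degree; an Eulerian circuit needs every degree to be even, so none exists.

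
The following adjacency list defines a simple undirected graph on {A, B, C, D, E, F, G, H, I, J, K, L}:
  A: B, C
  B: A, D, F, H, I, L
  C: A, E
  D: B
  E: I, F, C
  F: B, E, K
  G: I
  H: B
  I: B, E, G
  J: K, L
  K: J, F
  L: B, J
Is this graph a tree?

|V| = 12, |E| = 14.
A tree on 12 vertices has exactly 11 edges; this graph has 14, so it contains a cycle and is not a tree.

No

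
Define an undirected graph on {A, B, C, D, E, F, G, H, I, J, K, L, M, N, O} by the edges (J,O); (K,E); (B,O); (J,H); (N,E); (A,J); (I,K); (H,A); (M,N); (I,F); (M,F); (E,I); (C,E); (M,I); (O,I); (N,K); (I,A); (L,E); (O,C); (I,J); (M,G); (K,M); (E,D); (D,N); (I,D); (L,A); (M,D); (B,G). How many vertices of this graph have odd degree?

Degrees: A:4, B:2, C:2, D:4, E:6, F:2, G:2, H:2, I:8, J:4, K:4, L:2, M:6, N:4, O:4
Odd-degree vertices: none.

0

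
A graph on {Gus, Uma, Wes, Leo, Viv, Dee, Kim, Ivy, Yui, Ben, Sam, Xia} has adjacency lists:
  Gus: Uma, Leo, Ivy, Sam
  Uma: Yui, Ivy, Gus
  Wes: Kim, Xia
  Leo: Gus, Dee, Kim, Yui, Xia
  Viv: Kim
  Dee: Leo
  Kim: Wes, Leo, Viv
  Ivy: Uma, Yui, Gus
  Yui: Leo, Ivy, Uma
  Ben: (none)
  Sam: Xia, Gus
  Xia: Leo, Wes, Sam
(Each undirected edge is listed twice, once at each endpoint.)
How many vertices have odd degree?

Degrees: Gus:4, Uma:3, Wes:2, Leo:5, Viv:1, Dee:1, Kim:3, Ivy:3, Yui:3, Ben:0, Sam:2, Xia:3
Odd-degree vertices: Uma, Leo, Viv, Dee, Kim, Ivy, Yui, Xia.

8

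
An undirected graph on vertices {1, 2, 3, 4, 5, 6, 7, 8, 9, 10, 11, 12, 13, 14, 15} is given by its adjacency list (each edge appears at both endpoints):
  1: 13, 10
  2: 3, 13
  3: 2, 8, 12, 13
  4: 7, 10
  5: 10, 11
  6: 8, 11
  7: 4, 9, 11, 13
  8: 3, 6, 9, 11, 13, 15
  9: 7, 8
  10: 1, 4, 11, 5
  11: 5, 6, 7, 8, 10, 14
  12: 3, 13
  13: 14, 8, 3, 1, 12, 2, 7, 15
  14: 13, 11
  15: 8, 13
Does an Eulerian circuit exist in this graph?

Yes

Degrees: 1:2, 2:2, 3:4, 4:2, 5:2, 6:2, 7:4, 8:6, 9:2, 10:4, 11:6, 12:2, 13:8, 14:2, 15:2
All degrees are even and the non-isolated vertices are connected — an Eulerian circuit exists.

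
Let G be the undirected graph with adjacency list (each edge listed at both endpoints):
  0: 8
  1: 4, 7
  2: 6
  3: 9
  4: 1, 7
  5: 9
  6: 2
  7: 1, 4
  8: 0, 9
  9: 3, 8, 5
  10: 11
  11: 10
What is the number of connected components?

4

Component: {2, 6}
Component: {10, 11}
Component: {1, 4, 7}
Component: {0, 3, 5, 8, 9}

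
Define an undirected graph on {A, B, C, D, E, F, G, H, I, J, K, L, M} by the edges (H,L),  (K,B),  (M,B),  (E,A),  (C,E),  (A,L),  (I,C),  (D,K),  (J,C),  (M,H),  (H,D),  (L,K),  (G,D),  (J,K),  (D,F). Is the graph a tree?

|V| = 13, |E| = 15.
A tree on 13 vertices has exactly 12 edges; this graph has 15, so it contains a cycle and is not a tree.

No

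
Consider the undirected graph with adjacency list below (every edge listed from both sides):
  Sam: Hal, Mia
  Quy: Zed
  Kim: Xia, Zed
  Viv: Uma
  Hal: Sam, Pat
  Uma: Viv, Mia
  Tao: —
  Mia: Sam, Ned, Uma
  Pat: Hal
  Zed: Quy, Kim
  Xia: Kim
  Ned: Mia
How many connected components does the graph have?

3

Component: {Tao}
Component: {Quy, Kim, Zed, Xia}
Component: {Sam, Viv, Hal, Uma, Mia, Pat, Ned}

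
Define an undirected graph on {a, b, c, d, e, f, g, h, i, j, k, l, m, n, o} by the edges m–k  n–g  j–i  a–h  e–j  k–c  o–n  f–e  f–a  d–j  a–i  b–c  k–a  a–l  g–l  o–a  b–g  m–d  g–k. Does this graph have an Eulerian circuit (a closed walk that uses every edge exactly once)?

Degrees: a:6, b:2, c:2, d:2, e:2, f:2, g:4, h:1, i:2, j:3, k:4, l:2, m:2, n:2, o:2
Vertices with odd degree: h, j. An Eulerian circuit requires all degrees even.

No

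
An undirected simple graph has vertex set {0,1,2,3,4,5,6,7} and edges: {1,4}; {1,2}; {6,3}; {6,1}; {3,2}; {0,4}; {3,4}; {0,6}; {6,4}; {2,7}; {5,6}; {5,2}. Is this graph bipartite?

1-4-6-1 is an odd cycle (length 3), and a bipartite graph can contain only even cycles.

No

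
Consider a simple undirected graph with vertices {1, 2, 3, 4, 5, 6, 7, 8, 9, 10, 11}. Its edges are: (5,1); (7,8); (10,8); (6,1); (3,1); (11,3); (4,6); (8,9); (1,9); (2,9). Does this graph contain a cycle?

|V| = 11, |E| = 10, number of components = 1.
Since 10 = 11 - 1, the graph is a forest and contains no cycle.

No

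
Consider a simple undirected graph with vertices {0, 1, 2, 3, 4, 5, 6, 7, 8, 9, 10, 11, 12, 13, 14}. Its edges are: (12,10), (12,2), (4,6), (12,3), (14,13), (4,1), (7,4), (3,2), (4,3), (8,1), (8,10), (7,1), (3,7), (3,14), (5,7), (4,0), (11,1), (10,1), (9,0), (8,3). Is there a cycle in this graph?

Yes

The graph has 15 vertices, 20 edges, and 1 connected component.
Since 20 > 15 - 1, a cycle must exist; for instance 3-8-10-1-7-3.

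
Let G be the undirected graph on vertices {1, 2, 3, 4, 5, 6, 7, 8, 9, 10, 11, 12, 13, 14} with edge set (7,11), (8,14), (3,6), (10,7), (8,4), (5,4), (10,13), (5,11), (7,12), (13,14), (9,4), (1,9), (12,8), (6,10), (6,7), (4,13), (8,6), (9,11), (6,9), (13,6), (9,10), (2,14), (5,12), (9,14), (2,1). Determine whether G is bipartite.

No

The cycle 6-10-13-6 has length 3, which is odd, so the graph is not bipartite.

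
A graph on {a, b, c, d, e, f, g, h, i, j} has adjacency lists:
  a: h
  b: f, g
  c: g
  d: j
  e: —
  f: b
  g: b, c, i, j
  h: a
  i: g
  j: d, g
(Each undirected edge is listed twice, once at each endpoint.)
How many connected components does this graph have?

Component: {e}
Component: {a, h}
Component: {b, c, d, f, g, i, j}

3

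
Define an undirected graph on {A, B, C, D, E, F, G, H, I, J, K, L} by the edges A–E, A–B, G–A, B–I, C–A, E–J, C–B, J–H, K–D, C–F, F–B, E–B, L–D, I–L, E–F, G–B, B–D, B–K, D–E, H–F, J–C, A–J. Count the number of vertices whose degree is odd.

2

Degrees: A:5, B:8, C:4, D:4, E:5, F:4, G:2, H:2, I:2, J:4, K:2, L:2
Odd-degree vertices: A, E.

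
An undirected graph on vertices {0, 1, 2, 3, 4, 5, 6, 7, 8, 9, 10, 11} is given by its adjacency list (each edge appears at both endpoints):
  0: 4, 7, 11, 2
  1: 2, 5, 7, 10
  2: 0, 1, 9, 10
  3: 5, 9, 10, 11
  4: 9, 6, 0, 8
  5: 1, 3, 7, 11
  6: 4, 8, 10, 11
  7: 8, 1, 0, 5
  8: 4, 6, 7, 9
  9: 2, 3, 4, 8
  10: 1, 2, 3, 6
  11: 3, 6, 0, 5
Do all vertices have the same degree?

Degrees: 0:4, 1:4, 2:4, 3:4, 4:4, 5:4, 6:4, 7:4, 8:4, 9:4, 10:4, 11:4
Every vertex has degree 4, so the graph is 4-regular.

Yes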